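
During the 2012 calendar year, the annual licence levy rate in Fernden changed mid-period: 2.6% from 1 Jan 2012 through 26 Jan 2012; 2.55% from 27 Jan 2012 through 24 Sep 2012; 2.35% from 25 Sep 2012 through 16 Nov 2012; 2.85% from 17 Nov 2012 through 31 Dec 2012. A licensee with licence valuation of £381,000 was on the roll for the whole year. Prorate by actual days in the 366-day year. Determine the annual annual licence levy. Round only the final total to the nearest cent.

£9,759.22

1 Jan – 26 Jan 2012: 26 days at 2.6% → £381,000 × 2.6% × 26/366 = £703.7049
27 Jan – 24 Sep 2012: 242 days at 2.55% → £381,000 × 2.55% × 242/366 = £6,423.9098
25 Sep – 16 Nov 2012: 53 days at 2.35% → £381,000 × 2.35% × 53/366 = £1,296.5451
17 Nov – 31 Dec 2012: 45 days at 2.85% → £381,000 × 2.85% × 45/366 = £1,335.0615
Total = £9,759.2213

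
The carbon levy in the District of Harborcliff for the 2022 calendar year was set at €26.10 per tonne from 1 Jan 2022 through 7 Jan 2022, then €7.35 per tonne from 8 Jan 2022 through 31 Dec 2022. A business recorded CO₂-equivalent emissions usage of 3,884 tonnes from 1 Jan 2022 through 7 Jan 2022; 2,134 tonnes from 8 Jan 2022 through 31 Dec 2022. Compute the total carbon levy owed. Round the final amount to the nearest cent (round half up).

€117,057.30

1 Jan – 7 Jan 2022: 3,884 tonnes at €26.10/tonne → €101,372.40
8 Jan – 31 Dec 2022: 2,134 tonnes at €7.35/tonne → €15,684.90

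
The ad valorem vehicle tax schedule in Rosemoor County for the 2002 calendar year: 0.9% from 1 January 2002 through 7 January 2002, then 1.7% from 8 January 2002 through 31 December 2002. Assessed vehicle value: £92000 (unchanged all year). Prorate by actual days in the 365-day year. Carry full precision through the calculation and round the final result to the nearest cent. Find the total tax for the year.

1 January – 7 January 2002: 7 days at 0.9% → £92000 × 0.9% × 7/365 = £15.8795
8 January – 31 December 2002: 358 days at 1.7% → £92000 × 1.7% × 358/365 = £1534.0055
Total = £1549.8849

£1549.88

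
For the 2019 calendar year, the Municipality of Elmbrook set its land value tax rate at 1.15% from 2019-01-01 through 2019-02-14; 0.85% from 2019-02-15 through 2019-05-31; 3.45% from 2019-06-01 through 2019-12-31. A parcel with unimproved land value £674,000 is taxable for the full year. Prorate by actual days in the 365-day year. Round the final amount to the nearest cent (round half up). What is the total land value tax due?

£16,252.63

2019-01-01 to 2019-02-14: 45 days at 1.15% → £674,000 × 1.15% × 45/365 = £955.6027
2019-02-15 to 2019-05-31: 106 days at 0.85% → £674,000 × 0.85% × 106/365 = £1,663.7644
2019-06-01 to 2019-12-31: 214 days at 3.45% → £674,000 × 3.45% × 214/365 = £13,633.2658
Total = £16,252.6329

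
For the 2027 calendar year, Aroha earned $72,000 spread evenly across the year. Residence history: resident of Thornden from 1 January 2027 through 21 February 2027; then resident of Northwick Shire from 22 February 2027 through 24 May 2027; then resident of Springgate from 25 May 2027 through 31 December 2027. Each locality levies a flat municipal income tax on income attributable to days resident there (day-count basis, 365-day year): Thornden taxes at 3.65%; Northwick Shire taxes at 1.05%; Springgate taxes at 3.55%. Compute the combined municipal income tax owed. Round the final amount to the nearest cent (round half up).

$2,112.56

Thornden, 1 January – 21 February 2027: 52 days → $72,000 × 3.65% × 52/365 = $374.4000
Northwick Shire, 22 February – 24 May 2027: 92 days → $72,000 × 1.05% × 92/365 = $190.5534
Springgate, 25 May – 31 December 2027: 221 days → $72,000 × 3.55% × 221/365 = $1,547.6055
Total = $2,112.5589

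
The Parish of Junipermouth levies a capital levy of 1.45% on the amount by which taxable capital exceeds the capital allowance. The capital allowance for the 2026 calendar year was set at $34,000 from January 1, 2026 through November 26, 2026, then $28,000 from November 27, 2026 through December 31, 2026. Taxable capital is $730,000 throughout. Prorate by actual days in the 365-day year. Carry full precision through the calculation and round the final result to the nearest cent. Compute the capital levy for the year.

January 1 – November 26, 2026: 330 days, exemption $34,000 → ($730,000 − $34,000) × 1.45% × 330/365 = $9,124.2740
November 27 – December 31, 2026: 35 days, exemption $28,000 → ($730,000 − $28,000) × 1.45% × 35/365 = $976.0685
Total = $10,100.3425

$10,100.34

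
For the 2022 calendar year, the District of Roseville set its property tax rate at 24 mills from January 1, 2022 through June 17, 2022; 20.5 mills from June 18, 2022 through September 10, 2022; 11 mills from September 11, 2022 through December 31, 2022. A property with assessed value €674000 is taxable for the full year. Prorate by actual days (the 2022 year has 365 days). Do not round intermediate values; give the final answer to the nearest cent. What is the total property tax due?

€12938.03

January 1 – June 17, 2022: 168 days at 24 mills → €674000 × 2.4% × 168/365 = €7445.3918
June 18 – September 10, 2022: 85 days at 20.5 mills → €674000 × 2.05% × 85/365 = €3217.6575
September 11 – December 31, 2022: 112 days at 11 mills → €674000 × 1.1% × 112/365 = €2274.9808
Total = €12938.0301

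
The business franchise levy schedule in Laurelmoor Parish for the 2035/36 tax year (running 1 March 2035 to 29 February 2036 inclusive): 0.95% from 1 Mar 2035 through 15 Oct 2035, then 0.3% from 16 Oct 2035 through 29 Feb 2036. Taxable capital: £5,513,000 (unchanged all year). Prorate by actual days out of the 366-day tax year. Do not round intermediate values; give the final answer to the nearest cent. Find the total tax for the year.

£38,960.04

1 Mar – 15 Oct 2035: 229 days at 0.95% → £5,513,000 × 0.95% × 229/366 = £32,769.2117
16 Oct 2035 – 29 Feb 2036: 137 days at 0.3% → £5,513,000 × 0.3% × 137/366 = £6,190.8279
Total = £38,960.0396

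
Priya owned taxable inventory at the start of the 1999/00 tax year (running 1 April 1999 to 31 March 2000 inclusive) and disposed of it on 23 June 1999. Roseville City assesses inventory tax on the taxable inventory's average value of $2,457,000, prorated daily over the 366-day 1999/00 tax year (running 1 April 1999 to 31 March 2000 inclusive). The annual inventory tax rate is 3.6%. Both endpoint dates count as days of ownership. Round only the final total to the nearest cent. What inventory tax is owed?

Days held (1 April – 23 June 1999): 84 out of 366
Tax = $2,457,000 × 3.6% × 84/366 = $20,300.4590

$20,300.46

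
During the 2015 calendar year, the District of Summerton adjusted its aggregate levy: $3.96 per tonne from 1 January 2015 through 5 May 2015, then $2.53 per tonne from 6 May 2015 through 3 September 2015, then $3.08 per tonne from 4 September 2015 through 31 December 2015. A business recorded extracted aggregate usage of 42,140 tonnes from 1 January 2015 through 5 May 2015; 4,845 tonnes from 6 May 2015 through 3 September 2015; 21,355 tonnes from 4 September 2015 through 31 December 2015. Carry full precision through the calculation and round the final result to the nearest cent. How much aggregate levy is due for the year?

$244,905.65

1 January – 5 May 2015: 42,140 tonnes at $3.96/tonne → $166,874.40
6 May – 3 September 2015: 4,845 tonnes at $2.53/tonne → $12,257.85
4 September – 31 December 2015: 21,355 tonnes at $3.08/tonne → $65,773.40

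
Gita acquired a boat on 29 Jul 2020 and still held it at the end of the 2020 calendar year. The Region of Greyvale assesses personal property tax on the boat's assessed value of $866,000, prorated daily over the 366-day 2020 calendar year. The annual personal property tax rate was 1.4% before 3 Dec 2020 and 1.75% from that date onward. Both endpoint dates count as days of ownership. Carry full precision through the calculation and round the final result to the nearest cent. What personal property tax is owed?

$5,407.77

29 Jul – 2 Dec 2020: 127 days at 1.4% → $866,000 × 1.4% × 127/366 = $4,206.9617
3 Dec – 31 Dec 2020: 29 days at 1.75% → $866,000 × 1.75% × 29/366 = $1,200.8060
Total = $5,407.7678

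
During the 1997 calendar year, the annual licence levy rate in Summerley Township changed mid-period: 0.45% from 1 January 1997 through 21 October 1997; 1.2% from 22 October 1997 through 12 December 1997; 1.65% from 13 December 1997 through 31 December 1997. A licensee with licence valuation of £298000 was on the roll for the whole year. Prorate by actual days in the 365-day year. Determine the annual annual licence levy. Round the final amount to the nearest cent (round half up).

1 January – 21 October 1997: 294 days at 0.45% → £298000 × 0.45% × 294/365 = £1080.1479
22 October – 12 December 1997: 52 days at 1.2% → £298000 × 1.2% × 52/365 = £509.4575
13 December – 31 December 1997: 19 days at 1.65% → £298000 × 1.65% × 19/365 = £255.9534
Total = £1845.5589

£1845.56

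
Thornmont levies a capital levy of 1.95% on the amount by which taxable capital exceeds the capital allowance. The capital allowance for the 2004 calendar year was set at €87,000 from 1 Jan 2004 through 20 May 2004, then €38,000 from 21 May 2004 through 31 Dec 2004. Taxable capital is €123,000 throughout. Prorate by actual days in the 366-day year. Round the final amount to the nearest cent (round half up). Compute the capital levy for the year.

€1,289.40

1 Jan – 20 May 2004: 141 days, exemption €87,000 → (€123,000 − €87,000) × 1.95% × 141/366 = €270.4426
21 May – 31 Dec 2004: 225 days, exemption €38,000 → (€123,000 − €38,000) × 1.95% × 225/366 = €1,018.9549
Total = €1,289.3975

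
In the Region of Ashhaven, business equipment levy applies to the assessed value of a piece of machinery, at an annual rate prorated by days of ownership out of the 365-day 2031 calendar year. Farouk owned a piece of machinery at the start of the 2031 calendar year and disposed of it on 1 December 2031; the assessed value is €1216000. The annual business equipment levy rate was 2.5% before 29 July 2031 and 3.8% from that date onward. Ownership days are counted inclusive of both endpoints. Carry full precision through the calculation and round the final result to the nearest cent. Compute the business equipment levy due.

1 January – 28 July 2031: 209 days at 2.5% → €1216000 × 2.5% × 209/365 = €17407.1233
29 July – 1 December 2031: 126 days at 3.8% → €1216000 × 3.8% × 126/365 = €15951.2548
Total = €33358.3781

€33358.38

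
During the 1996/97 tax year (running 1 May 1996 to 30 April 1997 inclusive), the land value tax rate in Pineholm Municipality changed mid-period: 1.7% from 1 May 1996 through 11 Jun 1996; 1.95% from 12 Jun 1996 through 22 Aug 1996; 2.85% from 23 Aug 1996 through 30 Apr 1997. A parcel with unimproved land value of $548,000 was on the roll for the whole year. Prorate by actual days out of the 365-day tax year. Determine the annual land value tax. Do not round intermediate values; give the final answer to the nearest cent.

1 May – 11 Jun 1996: 42 days at 1.7% → $548,000 × 1.7% × 42/365 = $1,071.9781
12 Jun – 22 Aug 1996: 72 days at 1.95% → $548,000 × 1.95% × 72/365 = $2,107.9233
23 Aug 1996 – 30 Apr 1997: 251 days at 2.85% → $548,000 × 2.85% × 251/365 = $10,740.0493
Total = $13,919.9507

$13,919.95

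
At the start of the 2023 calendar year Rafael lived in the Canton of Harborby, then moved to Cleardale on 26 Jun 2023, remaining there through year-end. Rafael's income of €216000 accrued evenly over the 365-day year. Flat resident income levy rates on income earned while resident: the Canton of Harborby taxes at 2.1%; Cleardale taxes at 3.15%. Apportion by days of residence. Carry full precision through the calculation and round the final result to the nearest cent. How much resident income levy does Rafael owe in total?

€5710.39

The Canton of Harborby, 1 Jan – 25 Jun 2023: 176 days → €216000 × 2.1% × 176/365 = €2187.2219
Cleardale, 26 Jun – 31 Dec 2023: 189 days → €216000 × 3.15% × 189/365 = €3523.1671
Total = €5710.3890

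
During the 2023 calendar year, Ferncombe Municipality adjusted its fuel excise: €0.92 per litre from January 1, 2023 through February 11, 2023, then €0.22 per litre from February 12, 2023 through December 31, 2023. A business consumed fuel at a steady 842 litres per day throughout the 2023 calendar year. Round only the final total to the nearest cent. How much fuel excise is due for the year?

January 1 – February 11, 2023: 42 days × 842 litres/day = 35,364 litres at €0.92/litre → €32534.88
February 12 – December 31, 2023: 323 days × 842 litres/day = 271,966 litres at €0.22/litre → €59832.52

€92367.40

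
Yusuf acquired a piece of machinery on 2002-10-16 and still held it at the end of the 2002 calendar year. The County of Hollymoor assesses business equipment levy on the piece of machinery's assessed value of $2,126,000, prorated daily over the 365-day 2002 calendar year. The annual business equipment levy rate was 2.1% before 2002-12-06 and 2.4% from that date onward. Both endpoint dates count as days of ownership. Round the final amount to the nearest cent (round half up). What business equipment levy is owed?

2002-10-16 to 2002-12-05: 51 days at 2.1% → $2,126,000 × 2.1% × 51/365 = $6,238.2082
2002-12-06 to 2002-12-31: 26 days at 2.4% → $2,126,000 × 2.4% × 26/365 = $3,634.5863
Total = $9,872.7945

$9,872.79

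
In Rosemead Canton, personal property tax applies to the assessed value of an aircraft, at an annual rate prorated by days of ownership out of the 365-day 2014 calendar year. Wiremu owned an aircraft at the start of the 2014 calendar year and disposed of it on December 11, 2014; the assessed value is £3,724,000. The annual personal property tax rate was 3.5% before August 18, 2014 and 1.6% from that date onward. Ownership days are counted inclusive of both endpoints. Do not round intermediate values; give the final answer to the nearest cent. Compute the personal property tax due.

£100,711.24

January 1 – August 17, 2014: 229 days at 3.5% → £3,724,000 × 3.5% × 229/365 = £81,774.9589
August 18 – December 11, 2014: 116 days at 1.6% → £3,724,000 × 1.6% × 116/365 = £18,936.2849
Total = £100,711.2438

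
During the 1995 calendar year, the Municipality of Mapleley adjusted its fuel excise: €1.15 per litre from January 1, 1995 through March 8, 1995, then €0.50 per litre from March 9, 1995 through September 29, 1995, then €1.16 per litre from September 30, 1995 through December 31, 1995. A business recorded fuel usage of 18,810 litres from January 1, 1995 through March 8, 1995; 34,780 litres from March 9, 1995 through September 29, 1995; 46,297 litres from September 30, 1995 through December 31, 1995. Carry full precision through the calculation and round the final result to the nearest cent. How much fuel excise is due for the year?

€92,726.02

January 1 – March 8, 1995: 18,810 litres at €1.15/litre → €21,631.50
March 9 – September 29, 1995: 34,780 litres at €0.50/litre → €17,390.00
September 30 – December 31, 1995: 46,297 litres at €1.16/litre → €53,704.52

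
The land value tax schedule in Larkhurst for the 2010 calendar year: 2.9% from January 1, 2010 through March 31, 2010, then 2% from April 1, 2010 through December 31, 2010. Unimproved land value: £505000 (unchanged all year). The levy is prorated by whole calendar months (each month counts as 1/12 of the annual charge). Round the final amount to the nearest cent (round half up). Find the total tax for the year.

£11236.25

January 1 – March 31, 2010: 3 months at 2.9% → £505000 × 2.9% × 3/12 = £3661.2500
April 1 – December 31, 2010: 9 months at 2% → £505000 × 2% × 9/12 = £7575.0000
Total = £11236.2500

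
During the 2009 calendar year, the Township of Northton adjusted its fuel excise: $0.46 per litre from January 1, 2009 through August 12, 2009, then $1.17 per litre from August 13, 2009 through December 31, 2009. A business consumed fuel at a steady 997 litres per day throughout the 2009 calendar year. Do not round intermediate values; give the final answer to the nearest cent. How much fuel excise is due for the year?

$267205.97

January 1 – August 12, 2009: 224 days × 997 litres/day = 223,328 litres at $0.46/litre → $102730.88
August 13 – December 31, 2009: 141 days × 997 litres/day = 140,577 litres at $1.17/litre → $164475.09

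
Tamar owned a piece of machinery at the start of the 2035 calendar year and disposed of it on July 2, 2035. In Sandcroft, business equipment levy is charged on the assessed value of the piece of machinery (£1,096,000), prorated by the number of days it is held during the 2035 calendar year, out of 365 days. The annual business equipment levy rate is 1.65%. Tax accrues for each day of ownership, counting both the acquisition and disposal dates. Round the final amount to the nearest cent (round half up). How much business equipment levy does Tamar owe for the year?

£9,066.77

Days held (January 1 – July 2, 2035): 183 out of 365
Tax = £1,096,000 × 1.65% × 183/365 = £9,066.7726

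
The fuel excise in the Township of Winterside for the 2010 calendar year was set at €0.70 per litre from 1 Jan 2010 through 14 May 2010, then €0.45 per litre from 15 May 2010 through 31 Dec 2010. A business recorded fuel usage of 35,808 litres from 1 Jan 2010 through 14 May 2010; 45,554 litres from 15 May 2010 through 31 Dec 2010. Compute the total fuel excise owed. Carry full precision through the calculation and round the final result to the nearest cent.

€45,564.90

1 Jan – 14 May 2010: 35,808 litres at €0.70/litre → €25,065.60
15 May – 31 Dec 2010: 45,554 litres at €0.45/litre → €20,499.30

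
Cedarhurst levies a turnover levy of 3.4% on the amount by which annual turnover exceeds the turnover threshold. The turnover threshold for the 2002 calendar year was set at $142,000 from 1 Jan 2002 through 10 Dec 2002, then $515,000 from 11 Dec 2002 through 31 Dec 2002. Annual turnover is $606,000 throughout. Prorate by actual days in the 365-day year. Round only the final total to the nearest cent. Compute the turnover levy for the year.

1 Jan – 10 Dec 2002: 344 days, exemption $142,000 → ($606,000 − $142,000) × 3.4% × 344/365 = $14,868.3397
11 Dec – 31 Dec 2002: 21 days, exemption $515,000 → ($606,000 − $515,000) × 3.4% × 21/365 = $178.0110
Total = $15,046.3507

$15,046.35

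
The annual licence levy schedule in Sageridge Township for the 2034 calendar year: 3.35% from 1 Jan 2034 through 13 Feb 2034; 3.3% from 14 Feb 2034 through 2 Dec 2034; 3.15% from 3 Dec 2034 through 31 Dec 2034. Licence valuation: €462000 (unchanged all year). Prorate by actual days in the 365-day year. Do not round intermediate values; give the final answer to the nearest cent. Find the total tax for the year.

1 Jan – 13 Feb 2034: 44 days at 3.35% → €462000 × 3.35% × 44/365 = €1865.7205
14 Feb – 2 Dec 2034: 292 days at 3.3% → €462000 × 3.3% × 292/365 = €12196.8000
3 Dec – 31 Dec 2034: 29 days at 3.15% → €462000 × 3.15% × 29/365 = €1156.2658
Total = €15218.7863

€15218.79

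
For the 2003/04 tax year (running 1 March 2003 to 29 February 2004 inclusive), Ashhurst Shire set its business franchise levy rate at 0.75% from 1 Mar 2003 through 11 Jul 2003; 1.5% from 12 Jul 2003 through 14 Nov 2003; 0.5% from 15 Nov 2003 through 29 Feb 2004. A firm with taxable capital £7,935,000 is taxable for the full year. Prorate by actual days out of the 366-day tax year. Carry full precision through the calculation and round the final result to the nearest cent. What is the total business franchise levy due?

£74,200.92

1 Mar – 11 Jul 2003: 133 days at 0.75% → £7,935,000 × 0.75% × 133/366 = £21,626.1270
12 Jul – 14 Nov 2003: 126 days at 1.5% → £7,935,000 × 1.5% × 126/366 = £40,975.8197
15 Nov 2003 – 29 Feb 2004: 107 days at 0.5% → £7,935,000 × 0.5% × 107/366 = £11,598.9754
Total = £74,200.9221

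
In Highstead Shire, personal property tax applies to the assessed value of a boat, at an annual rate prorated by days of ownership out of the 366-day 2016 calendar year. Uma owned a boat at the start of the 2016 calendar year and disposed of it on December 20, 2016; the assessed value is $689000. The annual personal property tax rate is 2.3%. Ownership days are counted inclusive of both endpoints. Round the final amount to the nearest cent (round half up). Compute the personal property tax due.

$15370.72

Days held (January 1 – December 20, 2016): 355 out of 366
Tax = $689000 × 2.3% × 355/366 = $15370.7240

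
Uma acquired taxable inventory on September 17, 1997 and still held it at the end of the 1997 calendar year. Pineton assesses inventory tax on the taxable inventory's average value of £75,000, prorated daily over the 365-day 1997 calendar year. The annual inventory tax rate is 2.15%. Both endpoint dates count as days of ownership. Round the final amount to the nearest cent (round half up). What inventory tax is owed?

£468.29

Days held (September 17 – December 31, 1997): 106 out of 365
Tax = £75,000 × 2.15% × 106/365 = £468.2877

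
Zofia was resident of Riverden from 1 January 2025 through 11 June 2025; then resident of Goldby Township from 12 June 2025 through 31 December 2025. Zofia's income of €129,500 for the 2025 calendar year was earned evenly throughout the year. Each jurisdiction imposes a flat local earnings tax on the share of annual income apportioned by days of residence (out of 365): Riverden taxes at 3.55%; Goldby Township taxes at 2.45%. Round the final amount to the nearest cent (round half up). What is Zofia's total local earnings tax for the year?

Riverden, 1 January – 11 June 2025: 162 days → €129,500 × 3.55% × 162/365 = €2,040.4233
Goldby Township, 12 June – 31 December 2025: 203 days → €129,500 × 2.45% × 203/365 = €1,764.5705
Total = €3,804.9938

€3,804.99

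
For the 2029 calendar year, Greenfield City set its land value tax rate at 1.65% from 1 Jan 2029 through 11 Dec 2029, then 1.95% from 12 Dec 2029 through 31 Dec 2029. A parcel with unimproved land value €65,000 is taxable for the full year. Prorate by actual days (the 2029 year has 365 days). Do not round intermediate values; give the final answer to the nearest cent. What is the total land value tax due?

€1,083.18

1 Jan – 11 Dec 2029: 345 days at 1.65% → €65,000 × 1.65% × 345/365 = €1,013.7329
12 Dec – 31 Dec 2029: 20 days at 1.95% → €65,000 × 1.95% × 20/365 = €69.4521
Total = €1,083.1849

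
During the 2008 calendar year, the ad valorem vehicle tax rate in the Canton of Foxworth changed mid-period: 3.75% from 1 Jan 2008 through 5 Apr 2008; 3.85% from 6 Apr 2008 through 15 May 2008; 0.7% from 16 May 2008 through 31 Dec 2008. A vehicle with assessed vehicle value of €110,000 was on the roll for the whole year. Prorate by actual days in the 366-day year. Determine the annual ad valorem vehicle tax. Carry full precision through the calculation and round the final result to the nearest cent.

€2,028.69

1 Jan – 5 Apr 2008: 96 days at 3.75% → €110,000 × 3.75% × 96/366 = €1,081.9672
6 Apr – 15 May 2008: 40 days at 3.85% → €110,000 × 3.85% × 40/366 = €462.8415
16 May – 31 Dec 2008: 230 days at 0.7% → €110,000 × 0.7% × 230/366 = €483.8798
Total = €2,028.6885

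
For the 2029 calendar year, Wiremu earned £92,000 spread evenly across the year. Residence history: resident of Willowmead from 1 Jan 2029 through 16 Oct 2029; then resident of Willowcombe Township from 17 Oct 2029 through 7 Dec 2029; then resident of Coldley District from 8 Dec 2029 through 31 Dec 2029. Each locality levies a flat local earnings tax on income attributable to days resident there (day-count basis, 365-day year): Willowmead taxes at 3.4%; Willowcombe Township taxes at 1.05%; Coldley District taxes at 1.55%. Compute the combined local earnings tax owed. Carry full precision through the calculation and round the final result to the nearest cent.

£2,708.08

Willowmead, 1 Jan – 16 Oct 2029: 289 days → £92,000 × 3.4% × 289/365 = £2,476.6904
Willowcombe Township, 17 Oct – 7 Dec 2029: 52 days → £92,000 × 1.05% × 52/365 = £137.6219
Coldley District, 8 Dec – 31 Dec 2029: 24 days → £92,000 × 1.55% × 24/365 = £93.7644
Total = £2,708.0767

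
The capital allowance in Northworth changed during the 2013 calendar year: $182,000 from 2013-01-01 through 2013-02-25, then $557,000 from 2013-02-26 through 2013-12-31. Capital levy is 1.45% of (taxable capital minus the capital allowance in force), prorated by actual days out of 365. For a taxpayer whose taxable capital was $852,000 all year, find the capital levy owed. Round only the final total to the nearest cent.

$5,111.75

2013-01-01 to 2013-02-25: 56 days, exemption $182,000 → ($852,000 − $182,000) × 1.45% × 56/365 = $1,490.5205
2013-02-26 to 2013-12-31: 309 days, exemption $557,000 → ($852,000 − $557,000) × 1.45% × 309/365 = $3,621.2260
Total = $5,111.7466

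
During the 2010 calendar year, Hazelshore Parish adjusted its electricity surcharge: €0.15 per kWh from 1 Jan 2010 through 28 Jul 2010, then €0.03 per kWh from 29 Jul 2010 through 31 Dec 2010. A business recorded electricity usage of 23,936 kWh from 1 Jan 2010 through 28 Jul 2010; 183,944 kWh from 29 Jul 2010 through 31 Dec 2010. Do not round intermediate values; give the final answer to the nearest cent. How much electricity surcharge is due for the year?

€9108.72

1 Jan – 28 Jul 2010: 23,936 kWh at €0.15/kWh → €3590.40
29 Jul – 31 Dec 2010: 183,944 kWh at €0.03/kWh → €5518.32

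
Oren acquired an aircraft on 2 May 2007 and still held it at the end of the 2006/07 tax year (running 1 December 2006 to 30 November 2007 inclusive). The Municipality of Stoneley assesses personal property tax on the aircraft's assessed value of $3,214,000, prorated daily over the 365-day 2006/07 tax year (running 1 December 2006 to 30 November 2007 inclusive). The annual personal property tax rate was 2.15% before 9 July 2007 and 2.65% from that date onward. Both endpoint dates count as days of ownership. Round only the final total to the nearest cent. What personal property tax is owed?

2 May – 8 July 2007: 68 days at 2.15% → $3,214,000 × 2.15% × 68/365 = $12,873.6110
9 July – 30 November 2007: 145 days at 2.65% → $3,214,000 × 2.65% × 145/365 = $33,835.0548
Total = $46,708.6658

$46,708.67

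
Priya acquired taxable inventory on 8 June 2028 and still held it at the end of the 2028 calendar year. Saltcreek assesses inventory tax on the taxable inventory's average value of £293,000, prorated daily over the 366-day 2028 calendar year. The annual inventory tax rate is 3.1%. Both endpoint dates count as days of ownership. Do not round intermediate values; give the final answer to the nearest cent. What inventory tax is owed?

£5,137.11

Days held (8 June – 31 December 2028): 207 out of 366
Tax = £293,000 × 3.1% × 207/366 = £5,137.1066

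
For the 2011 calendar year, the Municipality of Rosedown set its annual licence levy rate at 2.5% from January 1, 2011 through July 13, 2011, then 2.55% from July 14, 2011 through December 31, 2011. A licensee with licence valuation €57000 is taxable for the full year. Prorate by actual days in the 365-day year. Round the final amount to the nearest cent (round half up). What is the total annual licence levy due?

€1438.35

January 1 – July 13, 2011: 194 days at 2.5% → €57000 × 2.5% × 194/365 = €757.3973
July 14 – December 31, 2011: 171 days at 2.55% → €57000 × 2.55% × 171/365 = €680.9548
Total = €1438.3521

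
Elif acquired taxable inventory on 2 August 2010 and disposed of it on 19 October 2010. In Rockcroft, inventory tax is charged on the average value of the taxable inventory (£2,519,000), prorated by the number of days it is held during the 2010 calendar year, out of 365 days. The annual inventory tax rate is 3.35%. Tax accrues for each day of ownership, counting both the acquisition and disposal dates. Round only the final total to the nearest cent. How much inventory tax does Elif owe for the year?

£18,264.48

Days held (2 August – 19 October 2010): 79 out of 365
Tax = £2,519,000 × 3.35% × 79/365 = £18,264.4753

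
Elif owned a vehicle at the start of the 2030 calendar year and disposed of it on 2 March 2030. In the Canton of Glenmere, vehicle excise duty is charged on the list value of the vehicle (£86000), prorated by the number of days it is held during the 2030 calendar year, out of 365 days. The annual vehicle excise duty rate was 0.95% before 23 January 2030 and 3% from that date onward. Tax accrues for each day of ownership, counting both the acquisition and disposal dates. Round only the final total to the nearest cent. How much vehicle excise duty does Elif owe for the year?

£324.92

1 January – 22 January 2030: 22 days at 0.95% → £86000 × 0.95% × 22/365 = £49.2438
23 January – 2 March 2030: 39 days at 3% → £86000 × 3% × 39/365 = £275.6712
Total = £324.9151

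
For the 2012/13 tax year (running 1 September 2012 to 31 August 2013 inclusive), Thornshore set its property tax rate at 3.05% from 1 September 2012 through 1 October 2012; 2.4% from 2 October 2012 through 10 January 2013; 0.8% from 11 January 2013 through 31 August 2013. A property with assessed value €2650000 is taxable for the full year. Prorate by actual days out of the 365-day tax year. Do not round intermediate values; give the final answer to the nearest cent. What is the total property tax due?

€37996.64

1 September – 1 October 2012: 31 days at 3.05% → €2650000 × 3.05% × 31/365 = €6864.5890
2 October 2012 – 10 January 2013: 101 days at 2.4% → €2650000 × 2.4% × 101/365 = €17598.9041
11 January – 31 August 2013: 233 days at 0.8% → €2650000 × 0.8% × 233/365 = €13533.1507
Total = €37996.6438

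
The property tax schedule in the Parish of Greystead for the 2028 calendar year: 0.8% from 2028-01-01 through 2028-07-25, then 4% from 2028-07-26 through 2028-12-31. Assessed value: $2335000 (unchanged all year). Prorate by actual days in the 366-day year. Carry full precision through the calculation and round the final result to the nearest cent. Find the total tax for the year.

2028-01-01 to 2028-07-25: 207 days at 0.8% → $2335000 × 0.8% × 207/366 = $10564.9180
2028-07-26 to 2028-12-31: 159 days at 4% → $2335000 × 4% × 159/366 = $40575.4098
Total = $51140.3279

$51140.33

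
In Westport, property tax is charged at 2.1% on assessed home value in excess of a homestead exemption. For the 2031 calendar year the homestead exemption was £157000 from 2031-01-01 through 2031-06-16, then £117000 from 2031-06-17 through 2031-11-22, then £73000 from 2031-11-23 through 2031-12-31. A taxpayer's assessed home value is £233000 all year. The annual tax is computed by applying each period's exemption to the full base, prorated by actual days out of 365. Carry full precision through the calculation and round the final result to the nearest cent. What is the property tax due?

£2150.40

2031-01-01 to 2031-06-16: 167 days, exemption £157000 → (£233000 − £157000) × 2.1% × 167/365 = £730.2247
2031-06-17 to 2031-11-22: 159 days, exemption £117000 → (£233000 − £117000) × 2.1% × 159/365 = £1061.1616
2031-11-23 to 2031-12-31: 39 days, exemption £73000 → (£233000 − £73000) × 2.1% × 39/365 = £359.0137
Total = £2150.4000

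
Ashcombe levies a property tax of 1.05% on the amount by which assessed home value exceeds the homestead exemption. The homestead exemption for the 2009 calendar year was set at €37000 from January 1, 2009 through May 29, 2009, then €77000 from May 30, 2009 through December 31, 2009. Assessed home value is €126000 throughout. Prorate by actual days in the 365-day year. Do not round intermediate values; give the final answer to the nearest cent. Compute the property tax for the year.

January 1 – May 29, 2009: 149 days, exemption €37000 → (€126000 − €37000) × 1.05% × 149/365 = €381.4808
May 30 – December 31, 2009: 216 days, exemption €77000 → (€126000 − €77000) × 1.05% × 216/365 = €304.4712
Total = €685.9521

€685.95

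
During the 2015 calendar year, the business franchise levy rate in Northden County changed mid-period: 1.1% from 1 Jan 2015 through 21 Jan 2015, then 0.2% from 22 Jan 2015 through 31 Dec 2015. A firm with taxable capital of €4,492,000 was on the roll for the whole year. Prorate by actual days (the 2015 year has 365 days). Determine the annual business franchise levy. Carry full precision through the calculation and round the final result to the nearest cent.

1 Jan – 21 Jan 2015: 21 days at 1.1% → €4,492,000 × 1.1% × 21/365 = €2,842.8822
22 Jan – 31 Dec 2015: 344 days at 0.2% → €4,492,000 × 0.2% × 344/365 = €8,467.1123
Total = €11,309.9945

€11,309.99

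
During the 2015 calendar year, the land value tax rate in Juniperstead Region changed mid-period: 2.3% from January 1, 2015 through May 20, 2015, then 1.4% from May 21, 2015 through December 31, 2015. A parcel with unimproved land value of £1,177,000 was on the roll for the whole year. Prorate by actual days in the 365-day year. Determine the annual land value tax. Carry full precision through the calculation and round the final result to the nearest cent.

January 1 – May 20, 2015: 140 days at 2.3% → £1,177,000 × 2.3% × 140/365 = £10,383.3973
May 21 – December 31, 2015: 225 days at 1.4% → £1,177,000 × 1.4% × 225/365 = £10,157.6712
Total = £20,541.0685

£20,541.07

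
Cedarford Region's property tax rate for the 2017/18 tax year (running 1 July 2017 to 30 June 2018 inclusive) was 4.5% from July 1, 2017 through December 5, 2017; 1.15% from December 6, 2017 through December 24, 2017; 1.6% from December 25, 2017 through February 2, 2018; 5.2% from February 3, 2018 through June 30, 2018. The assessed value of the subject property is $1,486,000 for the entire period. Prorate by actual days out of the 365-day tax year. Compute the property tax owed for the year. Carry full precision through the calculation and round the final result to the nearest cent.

$63,773.83

July 1 – December 5, 2017: 158 days at 4.5% → $1,486,000 × 4.5% × 158/365 = $28,946.4658
December 6 – December 24, 2017: 19 days at 1.15% → $1,486,000 × 1.15% × 19/365 = $889.5644
December 25, 2017 – February 2, 2018: 40 days at 1.6% → $1,486,000 × 1.6% × 40/365 = $2,605.5890
February 3 – June 30, 2018: 148 days at 5.2% → $1,486,000 × 5.2% × 148/365 = $31,332.2082
Total = $63,773.8274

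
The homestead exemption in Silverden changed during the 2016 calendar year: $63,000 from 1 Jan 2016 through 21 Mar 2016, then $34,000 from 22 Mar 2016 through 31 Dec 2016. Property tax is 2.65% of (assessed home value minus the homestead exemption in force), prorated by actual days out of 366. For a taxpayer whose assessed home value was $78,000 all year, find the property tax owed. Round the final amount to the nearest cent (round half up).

$995.92

1 Jan – 21 Mar 2016: 81 days, exemption $63,000 → ($78,000 − $63,000) × 2.65% × 81/366 = $87.9713
22 Mar – 31 Dec 2016: 285 days, exemption $34,000 → ($78,000 − $34,000) × 2.65% × 285/366 = $907.9508
Total = $995.9221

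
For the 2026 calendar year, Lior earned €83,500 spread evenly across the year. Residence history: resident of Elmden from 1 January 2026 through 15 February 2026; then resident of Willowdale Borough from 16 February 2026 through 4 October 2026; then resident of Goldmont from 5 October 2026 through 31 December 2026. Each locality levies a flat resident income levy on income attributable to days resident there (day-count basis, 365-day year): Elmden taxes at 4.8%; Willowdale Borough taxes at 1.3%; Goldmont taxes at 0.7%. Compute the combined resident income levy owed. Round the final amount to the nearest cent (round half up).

€1,333.03

Elmden, 1 January – 15 February 2026: 46 days → €83,500 × 4.8% × 46/365 = €505.1178
Willowdale Borough, 16 February – 4 October 2026: 231 days → €83,500 × 1.3% × 231/365 = €686.9877
Goldmont, 5 October – 31 December 2026: 88 days → €83,500 × 0.7% × 88/365 = €140.9205
Total = €1,333.0260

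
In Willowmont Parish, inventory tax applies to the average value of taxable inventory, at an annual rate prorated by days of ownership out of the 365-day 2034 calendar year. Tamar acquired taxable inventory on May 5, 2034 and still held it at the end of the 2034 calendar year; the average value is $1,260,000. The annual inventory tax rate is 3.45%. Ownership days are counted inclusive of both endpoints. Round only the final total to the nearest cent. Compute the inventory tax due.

Days held (May 5 – December 31, 2034): 241 out of 365
Tax = $1,260,000 × 3.45% × 241/365 = $28,702.1096

$28,702.11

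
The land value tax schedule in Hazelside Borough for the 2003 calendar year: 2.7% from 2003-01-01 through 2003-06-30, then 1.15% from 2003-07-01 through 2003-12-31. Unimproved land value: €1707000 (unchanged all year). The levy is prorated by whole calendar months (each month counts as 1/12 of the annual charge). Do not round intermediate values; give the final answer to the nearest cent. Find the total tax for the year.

€32859.75

2003-01-01 to 2003-06-30: 6 months at 2.7% → €1707000 × 2.7% × 6/12 = €23044.5000
2003-07-01 to 2003-12-31: 6 months at 1.15% → €1707000 × 1.15% × 6/12 = €9815.2500
Total = €32859.7500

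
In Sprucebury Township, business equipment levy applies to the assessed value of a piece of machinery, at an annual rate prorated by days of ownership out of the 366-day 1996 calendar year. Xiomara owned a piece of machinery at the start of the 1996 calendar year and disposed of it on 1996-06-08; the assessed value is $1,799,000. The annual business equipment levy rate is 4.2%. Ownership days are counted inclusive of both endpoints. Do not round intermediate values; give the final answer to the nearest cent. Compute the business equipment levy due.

Days held (1996-01-01 to 1996-06-08): 160 out of 366
Tax = $1,799,000 × 4.2% × 160/366 = $33,030.8197

$33,030.82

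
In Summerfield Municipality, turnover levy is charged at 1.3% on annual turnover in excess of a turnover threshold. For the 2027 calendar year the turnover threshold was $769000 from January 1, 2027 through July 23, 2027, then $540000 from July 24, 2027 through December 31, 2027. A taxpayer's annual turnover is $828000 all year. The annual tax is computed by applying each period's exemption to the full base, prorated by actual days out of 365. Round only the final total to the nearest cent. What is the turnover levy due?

January 1 – July 23, 2027: 204 days, exemption $769000 → ($828000 − $769000) × 1.3% × 204/365 = $428.6795
July 24 – December 31, 2027: 161 days, exemption $540000 → ($828000 − $540000) × 1.3% × 161/365 = $1651.4630
Total = $2080.1425

$2080.14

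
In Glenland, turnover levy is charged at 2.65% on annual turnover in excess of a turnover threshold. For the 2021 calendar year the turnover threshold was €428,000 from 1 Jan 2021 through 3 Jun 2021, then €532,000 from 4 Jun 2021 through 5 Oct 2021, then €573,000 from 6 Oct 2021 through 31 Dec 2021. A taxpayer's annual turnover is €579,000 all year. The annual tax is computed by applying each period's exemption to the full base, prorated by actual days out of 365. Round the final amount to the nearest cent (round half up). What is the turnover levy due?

€2,149.33

1 Jan – 3 Jun 2021: 154 days, exemption €428,000 → (€579,000 − €428,000) × 2.65% × 154/365 = €1,688.3041
4 Jun – 5 Oct 2021: 124 days, exemption €532,000 → (€579,000 − €532,000) × 2.65% × 124/365 = €423.1288
6 Oct – 31 Dec 2021: 87 days, exemption €573,000 → (€579,000 − €573,000) × 2.65% × 87/365 = €37.8986
Total = €2,149.3315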